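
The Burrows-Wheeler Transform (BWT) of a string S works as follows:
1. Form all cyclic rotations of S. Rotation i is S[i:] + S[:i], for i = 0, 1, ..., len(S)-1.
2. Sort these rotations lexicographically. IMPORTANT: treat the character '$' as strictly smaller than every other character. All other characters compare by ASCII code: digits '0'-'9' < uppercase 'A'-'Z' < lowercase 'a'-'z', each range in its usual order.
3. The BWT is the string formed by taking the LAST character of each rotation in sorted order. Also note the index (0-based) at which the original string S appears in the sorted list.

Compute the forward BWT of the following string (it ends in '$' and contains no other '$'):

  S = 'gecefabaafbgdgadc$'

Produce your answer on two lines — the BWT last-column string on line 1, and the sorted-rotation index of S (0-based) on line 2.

Answer: cbfgaafdeaggceadb$
17

Derivation:
All 18 rotations (rotation i = S[i:]+S[:i]):
  rot[0] = gecefabaafbgdgadc$
  rot[1] = ecefabaafbgdgadc$g
  rot[2] = cefabaafbgdgadc$ge
  rot[3] = efabaafbgdgadc$gec
  rot[4] = fabaafbgdgadc$gece
  rot[5] = abaafbgdgadc$gecef
  rot[6] = baafbgdgadc$gecefa
  rot[7] = aafbgdgadc$gecefab
  rot[8] = afbgdgadc$gecefaba
  rot[9] = fbgdgadc$gecefabaa
  rot[10] = bgdgadc$gecefabaaf
  rot[11] = gdgadc$gecefabaafb
  rot[12] = dgadc$gecefabaafbg
  rot[13] = gadc$gecefabaafbgd
  rot[14] = adc$gecefabaafbgdg
  rot[15] = dc$gecefabaafbgdga
  rot[16] = c$gecefabaafbgdgad
  rot[17] = $gecefabaafbgdgadc
Sorted (with $ < everything):
  sorted[0] = $gecefabaafbgdgadc  (last char: 'c')
  sorted[1] = aafbgdgadc$gecefab  (last char: 'b')
  sorted[2] = abaafbgdgadc$gecef  (last char: 'f')
  sorted[3] = adc$gecefabaafbgdg  (last char: 'g')
  sorted[4] = afbgdgadc$gecefaba  (last char: 'a')
  sorted[5] = baafbgdgadc$gecefa  (last char: 'a')
  sorted[6] = bgdgadc$gecefabaaf  (last char: 'f')
  sorted[7] = c$gecefabaafbgdgad  (last char: 'd')
  sorted[8] = cefabaafbgdgadc$ge  (last char: 'e')
  sorted[9] = dc$gecefabaafbgdga  (last char: 'a')
  sorted[10] = dgadc$gecefabaafbg  (last char: 'g')
  sorted[11] = ecefabaafbgdgadc$g  (last char: 'g')
  sorted[12] = efabaafbgdgadc$gec  (last char: 'c')
  sorted[13] = fabaafbgdgadc$gece  (last char: 'e')
  sorted[14] = fbgdgadc$gecefabaa  (last char: 'a')
  sorted[15] = gadc$gecefabaafbgd  (last char: 'd')
  sorted[16] = gdgadc$gecefabaafb  (last char: 'b')
  sorted[17] = gecefabaafbgdgadc$  (last char: '$')
Last column: cbfgaafdeaggceadb$
Original string S is at sorted index 17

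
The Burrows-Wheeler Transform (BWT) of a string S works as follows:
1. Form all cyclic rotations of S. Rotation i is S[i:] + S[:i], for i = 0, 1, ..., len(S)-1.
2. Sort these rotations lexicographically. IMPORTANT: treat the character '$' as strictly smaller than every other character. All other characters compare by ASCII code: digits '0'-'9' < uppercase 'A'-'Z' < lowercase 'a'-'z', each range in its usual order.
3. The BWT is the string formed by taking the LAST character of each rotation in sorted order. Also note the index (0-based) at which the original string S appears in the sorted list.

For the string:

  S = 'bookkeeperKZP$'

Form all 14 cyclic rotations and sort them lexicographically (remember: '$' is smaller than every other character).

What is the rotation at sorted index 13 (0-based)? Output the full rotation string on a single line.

Answer: rKZP$bookkeepe

Derivation:
All 14 rotations (rotation i = S[i:]+S[:i]):
  rot[0] = bookkeeperKZP$
  rot[1] = ookkeeperKZP$b
  rot[2] = okkeeperKZP$bo
  rot[3] = kkeeperKZP$boo
  rot[4] = keeperKZP$book
  rot[5] = eeperKZP$bookk
  rot[6] = eperKZP$bookke
  rot[7] = perKZP$bookkee
  rot[8] = erKZP$bookkeep
  rot[9] = rKZP$bookkeepe
  rot[10] = KZP$bookkeeper
  rot[11] = ZP$bookkeeperK
  rot[12] = P$bookkeeperKZ
  rot[13] = $bookkeeperKZP
Sorted (with $ < everything):
  sorted[0] = $bookkeeperKZP
  sorted[1] = KZP$bookkeeper
  sorted[2] = P$bookkeeperKZ
  sorted[3] = ZP$bookkeeperK
  sorted[4] = bookkeeperKZP$
  sorted[5] = eeperKZP$bookk
  sorted[6] = eperKZP$bookke
  sorted[7] = erKZP$bookkeep
  sorted[8] = keeperKZP$book
  sorted[9] = kkeeperKZP$boo
  sorted[10] = okkeeperKZP$bo
  sorted[11] = ookkeeperKZP$b
  sorted[12] = perKZP$bookkee
  sorted[13] = rKZP$bookkeepe
sorted[13] = rKZP$bookkeepe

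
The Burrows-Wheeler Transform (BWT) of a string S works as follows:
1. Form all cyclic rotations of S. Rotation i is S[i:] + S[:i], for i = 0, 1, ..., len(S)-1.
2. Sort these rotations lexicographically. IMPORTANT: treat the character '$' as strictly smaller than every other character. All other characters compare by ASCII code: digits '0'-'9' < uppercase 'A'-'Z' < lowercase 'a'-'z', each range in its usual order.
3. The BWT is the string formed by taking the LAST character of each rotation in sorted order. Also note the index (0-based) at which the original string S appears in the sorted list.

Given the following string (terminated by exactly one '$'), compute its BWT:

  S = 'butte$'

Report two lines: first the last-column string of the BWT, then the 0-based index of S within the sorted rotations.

Answer: e$ttub
1

Derivation:
All 6 rotations (rotation i = S[i:]+S[:i]):
  rot[0] = butte$
  rot[1] = utte$b
  rot[2] = tte$bu
  rot[3] = te$but
  rot[4] = e$butt
  rot[5] = $butte
Sorted (with $ < everything):
  sorted[0] = $butte  (last char: 'e')
  sorted[1] = butte$  (last char: '$')
  sorted[2] = e$butt  (last char: 't')
  sorted[3] = te$but  (last char: 't')
  sorted[4] = tte$bu  (last char: 'u')
  sorted[5] = utte$b  (last char: 'b')
Last column: e$ttub
Original string S is at sorted index 1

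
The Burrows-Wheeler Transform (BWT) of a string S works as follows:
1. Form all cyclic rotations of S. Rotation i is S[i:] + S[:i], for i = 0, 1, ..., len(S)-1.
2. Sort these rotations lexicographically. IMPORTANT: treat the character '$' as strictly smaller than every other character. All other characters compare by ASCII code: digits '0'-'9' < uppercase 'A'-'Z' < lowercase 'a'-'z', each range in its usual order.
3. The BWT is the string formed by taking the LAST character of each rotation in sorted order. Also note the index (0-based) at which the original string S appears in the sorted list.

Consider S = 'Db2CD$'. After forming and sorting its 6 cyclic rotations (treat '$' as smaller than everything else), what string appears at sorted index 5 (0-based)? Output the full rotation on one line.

Answer: b2CD$D

Derivation:
All 6 rotations (rotation i = S[i:]+S[:i]):
  rot[0] = Db2CD$
  rot[1] = b2CD$D
  rot[2] = 2CD$Db
  rot[3] = CD$Db2
  rot[4] = D$Db2C
  rot[5] = $Db2CD
Sorted (with $ < everything):
  sorted[0] = $Db2CD
  sorted[1] = 2CD$Db
  sorted[2] = CD$Db2
  sorted[3] = D$Db2C
  sorted[4] = Db2CD$
  sorted[5] = b2CD$D
sorted[5] = b2CD$D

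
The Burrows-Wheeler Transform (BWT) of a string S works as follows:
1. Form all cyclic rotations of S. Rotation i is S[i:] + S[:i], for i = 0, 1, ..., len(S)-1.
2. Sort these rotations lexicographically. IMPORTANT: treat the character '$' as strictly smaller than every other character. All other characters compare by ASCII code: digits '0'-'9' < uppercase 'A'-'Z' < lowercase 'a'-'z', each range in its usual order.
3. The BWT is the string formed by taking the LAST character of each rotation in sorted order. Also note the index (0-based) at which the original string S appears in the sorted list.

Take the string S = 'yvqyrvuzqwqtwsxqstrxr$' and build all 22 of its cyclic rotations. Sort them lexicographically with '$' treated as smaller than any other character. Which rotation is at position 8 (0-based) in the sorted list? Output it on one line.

Answer: strxr$yvqyrvuzqwqtwsxq

Derivation:
All 22 rotations (rotation i = S[i:]+S[:i]):
  rot[0] = yvqyrvuzqwqtwsxqstrxr$
  rot[1] = vqyrvuzqwqtwsxqstrxr$y
  rot[2] = qyrvuzqwqtwsxqstrxr$yv
  rot[3] = yrvuzqwqtwsxqstrxr$yvq
  rot[4] = rvuzqwqtwsxqstrxr$yvqy
  rot[5] = vuzqwqtwsxqstrxr$yvqyr
  rot[6] = uzqwqtwsxqstrxr$yvqyrv
  rot[7] = zqwqtwsxqstrxr$yvqyrvu
  rot[8] = qwqtwsxqstrxr$yvqyrvuz
  rot[9] = wqtwsxqstrxr$yvqyrvuzq
  rot[10] = qtwsxqstrxr$yvqyrvuzqw
  rot[11] = twsxqstrxr$yvqyrvuzqwq
  rot[12] = wsxqstrxr$yvqyrvuzqwqt
  rot[13] = sxqstrxr$yvqyrvuzqwqtw
  rot[14] = xqstrxr$yvqyrvuzqwqtws
  rot[15] = qstrxr$yvqyrvuzqwqtwsx
  rot[16] = strxr$yvqyrvuzqwqtwsxq
  rot[17] = trxr$yvqyrvuzqwqtwsxqs
  rot[18] = rxr$yvqyrvuzqwqtwsxqst
  rot[19] = xr$yvqyrvuzqwqtwsxqstr
  rot[20] = r$yvqyrvuzqwqtwsxqstrx
  rot[21] = $yvqyrvuzqwqtwsxqstrxr
Sorted (with $ < everything):
  sorted[0] = $yvqyrvuzqwqtwsxqstrxr
  sorted[1] = qstrxr$yvqyrvuzqwqtwsx
  sorted[2] = qtwsxqstrxr$yvqyrvuzqw
  sorted[3] = qwqtwsxqstrxr$yvqyrvuz
  sorted[4] = qyrvuzqwqtwsxqstrxr$yv
  sorted[5] = r$yvqyrvuzqwqtwsxqstrx
  sorted[6] = rvuzqwqtwsxqstrxr$yvqy
  sorted[7] = rxr$yvqyrvuzqwqtwsxqst
  sorted[8] = strxr$yvqyrvuzqwqtwsxq
  sorted[9] = sxqstrxr$yvqyrvuzqwqtw
  sorted[10] = trxr$yvqyrvuzqwqtwsxqs
  sorted[11] = twsxqstrxr$yvqyrvuzqwq
  sorted[12] = uzqwqtwsxqstrxr$yvqyrv
  sorted[13] = vqyrvuzqwqtwsxqstrxr$y
  sorted[14] = vuzqwqtwsxqstrxr$yvqyr
  sorted[15] = wqtwsxqstrxr$yvqyrvuzq
  sorted[16] = wsxqstrxr$yvqyrvuzqwqt
  sorted[17] = xqstrxr$yvqyrvuzqwqtws
  sorted[18] = xr$yvqyrvuzqwqtwsxqstr
  sorted[19] = yrvuzqwqtwsxqstrxr$yvq
  sorted[20] = yvqyrvuzqwqtwsxqstrxr$
  sorted[21] = zqwqtwsxqstrxr$yvqyrvu
sorted[8] = strxr$yvqyrvuzqwqtwsxq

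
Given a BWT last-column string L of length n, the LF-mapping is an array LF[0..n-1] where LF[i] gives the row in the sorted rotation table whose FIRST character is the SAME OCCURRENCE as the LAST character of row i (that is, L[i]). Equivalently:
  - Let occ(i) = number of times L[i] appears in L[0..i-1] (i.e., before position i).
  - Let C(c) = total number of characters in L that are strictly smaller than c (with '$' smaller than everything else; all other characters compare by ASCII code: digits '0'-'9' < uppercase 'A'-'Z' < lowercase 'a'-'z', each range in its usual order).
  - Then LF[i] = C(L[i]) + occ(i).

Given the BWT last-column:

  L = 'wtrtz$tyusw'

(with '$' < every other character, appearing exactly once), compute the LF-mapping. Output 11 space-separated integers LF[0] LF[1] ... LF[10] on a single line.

Answer: 7 3 1 4 10 0 5 9 6 2 8

Derivation:
Char counts: '$':1, 'r':1, 's':1, 't':3, 'u':1, 'w':2, 'y':1, 'z':1
C (first-col start): C('$')=0, C('r')=1, C('s')=2, C('t')=3, C('u')=6, C('w')=7, C('y')=9, C('z')=10
L[0]='w': occ=0, LF[0]=C('w')+0=7+0=7
L[1]='t': occ=0, LF[1]=C('t')+0=3+0=3
L[2]='r': occ=0, LF[2]=C('r')+0=1+0=1
L[3]='t': occ=1, LF[3]=C('t')+1=3+1=4
L[4]='z': occ=0, LF[4]=C('z')+0=10+0=10
L[5]='$': occ=0, LF[5]=C('$')+0=0+0=0
L[6]='t': occ=2, LF[6]=C('t')+2=3+2=5
L[7]='y': occ=0, LF[7]=C('y')+0=9+0=9
L[8]='u': occ=0, LF[8]=C('u')+0=6+0=6
L[9]='s': occ=0, LF[9]=C('s')+0=2+0=2
L[10]='w': occ=1, LF[10]=C('w')+1=7+1=8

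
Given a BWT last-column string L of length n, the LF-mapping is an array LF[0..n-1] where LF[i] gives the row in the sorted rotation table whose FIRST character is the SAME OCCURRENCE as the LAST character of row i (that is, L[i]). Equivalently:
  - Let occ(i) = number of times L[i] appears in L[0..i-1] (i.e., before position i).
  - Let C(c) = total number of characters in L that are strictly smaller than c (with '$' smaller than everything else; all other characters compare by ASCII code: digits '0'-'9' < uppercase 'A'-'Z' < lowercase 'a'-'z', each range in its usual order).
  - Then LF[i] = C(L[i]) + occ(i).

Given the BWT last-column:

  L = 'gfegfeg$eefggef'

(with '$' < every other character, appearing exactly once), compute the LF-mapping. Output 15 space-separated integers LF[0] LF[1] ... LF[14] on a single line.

Char counts: '$':1, 'e':5, 'f':4, 'g':5
C (first-col start): C('$')=0, C('e')=1, C('f')=6, C('g')=10
L[0]='g': occ=0, LF[0]=C('g')+0=10+0=10
L[1]='f': occ=0, LF[1]=C('f')+0=6+0=6
L[2]='e': occ=0, LF[2]=C('e')+0=1+0=1
L[3]='g': occ=1, LF[3]=C('g')+1=10+1=11
L[4]='f': occ=1, LF[4]=C('f')+1=6+1=7
L[5]='e': occ=1, LF[5]=C('e')+1=1+1=2
L[6]='g': occ=2, LF[6]=C('g')+2=10+2=12
L[7]='$': occ=0, LF[7]=C('$')+0=0+0=0
L[8]='e': occ=2, LF[8]=C('e')+2=1+2=3
L[9]='e': occ=3, LF[9]=C('e')+3=1+3=4
L[10]='f': occ=2, LF[10]=C('f')+2=6+2=8
L[11]='g': occ=3, LF[11]=C('g')+3=10+3=13
L[12]='g': occ=4, LF[12]=C('g')+4=10+4=14
L[13]='e': occ=4, LF[13]=C('e')+4=1+4=5
L[14]='f': occ=3, LF[14]=C('f')+3=6+3=9

Answer: 10 6 1 11 7 2 12 0 3 4 8 13 14 5 9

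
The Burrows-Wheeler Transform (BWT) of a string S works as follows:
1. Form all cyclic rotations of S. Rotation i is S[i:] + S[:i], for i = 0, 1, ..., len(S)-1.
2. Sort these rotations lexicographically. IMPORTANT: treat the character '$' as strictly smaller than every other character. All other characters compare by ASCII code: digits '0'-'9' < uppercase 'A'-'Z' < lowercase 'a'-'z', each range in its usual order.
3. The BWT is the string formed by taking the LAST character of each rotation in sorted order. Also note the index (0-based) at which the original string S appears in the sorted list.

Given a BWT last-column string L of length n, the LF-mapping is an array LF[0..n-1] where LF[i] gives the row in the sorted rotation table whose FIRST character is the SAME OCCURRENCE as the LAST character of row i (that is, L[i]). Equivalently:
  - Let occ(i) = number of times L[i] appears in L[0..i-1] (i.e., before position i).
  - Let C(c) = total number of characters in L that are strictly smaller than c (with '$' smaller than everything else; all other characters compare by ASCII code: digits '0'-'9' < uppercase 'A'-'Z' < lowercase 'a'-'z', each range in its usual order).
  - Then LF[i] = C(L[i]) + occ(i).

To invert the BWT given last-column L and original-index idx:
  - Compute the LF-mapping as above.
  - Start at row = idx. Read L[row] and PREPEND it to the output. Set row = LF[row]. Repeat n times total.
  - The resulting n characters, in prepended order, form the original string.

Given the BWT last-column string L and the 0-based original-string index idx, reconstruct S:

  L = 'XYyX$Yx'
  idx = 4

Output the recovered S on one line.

Answer: YxyXYX$

Derivation:
LF mapping: 1 3 6 2 0 4 5
Walk LF starting at row 4, prepending L[row]:
  step 1: row=4, L[4]='$', prepend. Next row=LF[4]=0
  step 2: row=0, L[0]='X', prepend. Next row=LF[0]=1
  step 3: row=1, L[1]='Y', prepend. Next row=LF[1]=3
  step 4: row=3, L[3]='X', prepend. Next row=LF[3]=2
  step 5: row=2, L[2]='y', prepend. Next row=LF[2]=6
  step 6: row=6, L[6]='x', prepend. Next row=LF[6]=5
  step 7: row=5, L[5]='Y', prepend. Next row=LF[5]=4
Reversed output: YxyXYX$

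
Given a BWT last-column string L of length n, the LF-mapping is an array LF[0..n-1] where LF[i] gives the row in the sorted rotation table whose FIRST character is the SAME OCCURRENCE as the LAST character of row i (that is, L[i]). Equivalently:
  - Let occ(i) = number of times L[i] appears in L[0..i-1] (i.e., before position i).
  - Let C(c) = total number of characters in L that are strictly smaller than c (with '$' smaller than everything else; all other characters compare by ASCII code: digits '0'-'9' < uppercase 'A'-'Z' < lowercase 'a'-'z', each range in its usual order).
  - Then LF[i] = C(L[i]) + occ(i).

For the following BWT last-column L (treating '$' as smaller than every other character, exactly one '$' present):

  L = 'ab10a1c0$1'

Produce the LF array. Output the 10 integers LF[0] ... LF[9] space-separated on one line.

Char counts: '$':1, '0':2, '1':3, 'a':2, 'b':1, 'c':1
C (first-col start): C('$')=0, C('0')=1, C('1')=3, C('a')=6, C('b')=8, C('c')=9
L[0]='a': occ=0, LF[0]=C('a')+0=6+0=6
L[1]='b': occ=0, LF[1]=C('b')+0=8+0=8
L[2]='1': occ=0, LF[2]=C('1')+0=3+0=3
L[3]='0': occ=0, LF[3]=C('0')+0=1+0=1
L[4]='a': occ=1, LF[4]=C('a')+1=6+1=7
L[5]='1': occ=1, LF[5]=C('1')+1=3+1=4
L[6]='c': occ=0, LF[6]=C('c')+0=9+0=9
L[7]='0': occ=1, LF[7]=C('0')+1=1+1=2
L[8]='$': occ=0, LF[8]=C('$')+0=0+0=0
L[9]='1': occ=2, LF[9]=C('1')+2=3+2=5

Answer: 6 8 3 1 7 4 9 2 0 5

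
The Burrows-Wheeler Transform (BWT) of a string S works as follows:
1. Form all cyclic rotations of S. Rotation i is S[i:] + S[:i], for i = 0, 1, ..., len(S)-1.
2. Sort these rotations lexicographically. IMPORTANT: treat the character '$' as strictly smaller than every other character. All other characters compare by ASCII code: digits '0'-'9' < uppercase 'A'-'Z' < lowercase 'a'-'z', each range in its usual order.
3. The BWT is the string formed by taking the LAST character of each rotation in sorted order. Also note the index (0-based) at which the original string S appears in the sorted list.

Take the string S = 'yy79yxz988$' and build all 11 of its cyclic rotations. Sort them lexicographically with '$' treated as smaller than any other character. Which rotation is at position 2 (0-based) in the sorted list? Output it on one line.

Answer: 8$yy79yxz98

Derivation:
All 11 rotations (rotation i = S[i:]+S[:i]):
  rot[0] = yy79yxz988$
  rot[1] = y79yxz988$y
  rot[2] = 79yxz988$yy
  rot[3] = 9yxz988$yy7
  rot[4] = yxz988$yy79
  rot[5] = xz988$yy79y
  rot[6] = z988$yy79yx
  rot[7] = 988$yy79yxz
  rot[8] = 88$yy79yxz9
  rot[9] = 8$yy79yxz98
  rot[10] = $yy79yxz988
Sorted (with $ < everything):
  sorted[0] = $yy79yxz988
  sorted[1] = 79yxz988$yy
  sorted[2] = 8$yy79yxz98
  sorted[3] = 88$yy79yxz9
  sorted[4] = 988$yy79yxz
  sorted[5] = 9yxz988$yy7
  sorted[6] = xz988$yy79y
  sorted[7] = y79yxz988$y
  sorted[8] = yxz988$yy79
  sorted[9] = yy79yxz988$
  sorted[10] = z988$yy79yx
sorted[2] = 8$yy79yxz98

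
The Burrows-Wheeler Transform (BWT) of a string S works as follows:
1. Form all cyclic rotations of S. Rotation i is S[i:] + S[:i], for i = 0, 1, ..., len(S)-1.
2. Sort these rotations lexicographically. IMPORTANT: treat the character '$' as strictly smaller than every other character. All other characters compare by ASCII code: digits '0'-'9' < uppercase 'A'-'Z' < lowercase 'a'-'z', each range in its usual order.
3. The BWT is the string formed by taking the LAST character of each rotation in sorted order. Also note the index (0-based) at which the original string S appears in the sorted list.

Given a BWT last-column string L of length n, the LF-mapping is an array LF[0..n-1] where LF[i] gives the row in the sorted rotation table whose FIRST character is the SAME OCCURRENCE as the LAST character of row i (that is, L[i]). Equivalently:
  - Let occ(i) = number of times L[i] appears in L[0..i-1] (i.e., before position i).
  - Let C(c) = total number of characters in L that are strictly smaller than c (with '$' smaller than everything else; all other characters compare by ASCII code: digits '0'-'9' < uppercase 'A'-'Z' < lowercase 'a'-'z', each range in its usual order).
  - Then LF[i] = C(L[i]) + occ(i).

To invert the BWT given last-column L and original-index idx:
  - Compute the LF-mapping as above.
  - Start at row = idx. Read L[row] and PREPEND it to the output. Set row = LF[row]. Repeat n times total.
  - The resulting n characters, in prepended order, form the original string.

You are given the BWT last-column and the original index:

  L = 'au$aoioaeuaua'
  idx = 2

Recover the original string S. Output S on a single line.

Answer: aaiauuoeoaua$

Derivation:
LF mapping: 1 10 0 2 8 7 9 3 6 11 4 12 5
Walk LF starting at row 2, prepending L[row]:
  step 1: row=2, L[2]='$', prepend. Next row=LF[2]=0
  step 2: row=0, L[0]='a', prepend. Next row=LF[0]=1
  step 3: row=1, L[1]='u', prepend. Next row=LF[1]=10
  step 4: row=10, L[10]='a', prepend. Next row=LF[10]=4
  step 5: row=4, L[4]='o', prepend. Next row=LF[4]=8
  step 6: row=8, L[8]='e', prepend. Next row=LF[8]=6
  step 7: row=6, L[6]='o', prepend. Next row=LF[6]=9
  step 8: row=9, L[9]='u', prepend. Next row=LF[9]=11
  step 9: row=11, L[11]='u', prepend. Next row=LF[11]=12
  step 10: row=12, L[12]='a', prepend. Next row=LF[12]=5
  step 11: row=5, L[5]='i', prepend. Next row=LF[5]=7
  step 12: row=7, L[7]='a', prepend. Next row=LF[7]=3
  step 13: row=3, L[3]='a', prepend. Next row=LF[3]=2
Reversed output: aaiauuoeoaua$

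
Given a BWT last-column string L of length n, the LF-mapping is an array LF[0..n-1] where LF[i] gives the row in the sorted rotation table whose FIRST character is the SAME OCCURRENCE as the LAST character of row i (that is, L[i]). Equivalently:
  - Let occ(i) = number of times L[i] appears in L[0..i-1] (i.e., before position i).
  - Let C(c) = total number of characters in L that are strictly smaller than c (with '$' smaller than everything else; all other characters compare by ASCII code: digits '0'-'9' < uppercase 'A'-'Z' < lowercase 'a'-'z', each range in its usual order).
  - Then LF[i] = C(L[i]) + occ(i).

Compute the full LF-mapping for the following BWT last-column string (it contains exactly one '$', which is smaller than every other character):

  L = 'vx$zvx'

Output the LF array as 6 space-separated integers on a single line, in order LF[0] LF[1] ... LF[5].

Char counts: '$':1, 'v':2, 'x':2, 'z':1
C (first-col start): C('$')=0, C('v')=1, C('x')=3, C('z')=5
L[0]='v': occ=0, LF[0]=C('v')+0=1+0=1
L[1]='x': occ=0, LF[1]=C('x')+0=3+0=3
L[2]='$': occ=0, LF[2]=C('$')+0=0+0=0
L[3]='z': occ=0, LF[3]=C('z')+0=5+0=5
L[4]='v': occ=1, LF[4]=C('v')+1=1+1=2
L[5]='x': occ=1, LF[5]=C('x')+1=3+1=4

Answer: 1 3 0 5 2 4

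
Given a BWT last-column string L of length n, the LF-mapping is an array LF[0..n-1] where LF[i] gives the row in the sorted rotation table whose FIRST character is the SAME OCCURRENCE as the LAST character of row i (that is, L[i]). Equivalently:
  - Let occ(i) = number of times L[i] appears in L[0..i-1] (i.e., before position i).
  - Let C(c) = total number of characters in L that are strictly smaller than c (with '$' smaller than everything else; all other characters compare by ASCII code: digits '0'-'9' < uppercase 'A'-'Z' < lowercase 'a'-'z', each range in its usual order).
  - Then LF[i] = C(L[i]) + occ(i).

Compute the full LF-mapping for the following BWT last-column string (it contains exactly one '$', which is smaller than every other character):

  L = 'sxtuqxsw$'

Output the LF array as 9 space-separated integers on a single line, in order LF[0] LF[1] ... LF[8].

Answer: 2 7 4 5 1 8 3 6 0

Derivation:
Char counts: '$':1, 'q':1, 's':2, 't':1, 'u':1, 'w':1, 'x':2
C (first-col start): C('$')=0, C('q')=1, C('s')=2, C('t')=4, C('u')=5, C('w')=6, C('x')=7
L[0]='s': occ=0, LF[0]=C('s')+0=2+0=2
L[1]='x': occ=0, LF[1]=C('x')+0=7+0=7
L[2]='t': occ=0, LF[2]=C('t')+0=4+0=4
L[3]='u': occ=0, LF[3]=C('u')+0=5+0=5
L[4]='q': occ=0, LF[4]=C('q')+0=1+0=1
L[5]='x': occ=1, LF[5]=C('x')+1=7+1=8
L[6]='s': occ=1, LF[6]=C('s')+1=2+1=3
L[7]='w': occ=0, LF[7]=C('w')+0=6+0=6
L[8]='$': occ=0, LF[8]=C('$')+0=0+0=0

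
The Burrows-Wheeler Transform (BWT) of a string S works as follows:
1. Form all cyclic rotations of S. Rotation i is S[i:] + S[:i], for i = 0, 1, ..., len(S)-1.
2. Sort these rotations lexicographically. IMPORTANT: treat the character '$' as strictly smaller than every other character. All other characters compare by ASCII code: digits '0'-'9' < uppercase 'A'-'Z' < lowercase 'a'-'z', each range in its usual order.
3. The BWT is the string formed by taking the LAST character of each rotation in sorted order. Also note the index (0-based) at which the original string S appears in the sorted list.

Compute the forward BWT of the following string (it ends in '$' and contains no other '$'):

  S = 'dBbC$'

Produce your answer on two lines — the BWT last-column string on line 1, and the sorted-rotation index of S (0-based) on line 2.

All 5 rotations (rotation i = S[i:]+S[:i]):
  rot[0] = dBbC$
  rot[1] = BbC$d
  rot[2] = bC$dB
  rot[3] = C$dBb
  rot[4] = $dBbC
Sorted (with $ < everything):
  sorted[0] = $dBbC  (last char: 'C')
  sorted[1] = BbC$d  (last char: 'd')
  sorted[2] = C$dBb  (last char: 'b')
  sorted[3] = bC$dB  (last char: 'B')
  sorted[4] = dBbC$  (last char: '$')
Last column: CdbB$
Original string S is at sorted index 4

Answer: CdbB$
4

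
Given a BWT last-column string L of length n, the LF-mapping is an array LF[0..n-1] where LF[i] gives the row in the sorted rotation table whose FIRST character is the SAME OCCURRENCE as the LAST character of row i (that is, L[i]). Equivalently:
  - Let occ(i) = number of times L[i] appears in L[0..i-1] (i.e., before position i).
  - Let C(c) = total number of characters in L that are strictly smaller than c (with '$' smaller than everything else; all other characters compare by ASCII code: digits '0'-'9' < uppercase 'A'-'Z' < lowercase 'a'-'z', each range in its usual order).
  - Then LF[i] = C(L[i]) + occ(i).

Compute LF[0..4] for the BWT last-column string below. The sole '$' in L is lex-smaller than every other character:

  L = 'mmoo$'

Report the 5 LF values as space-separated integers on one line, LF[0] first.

Char counts: '$':1, 'm':2, 'o':2
C (first-col start): C('$')=0, C('m')=1, C('o')=3
L[0]='m': occ=0, LF[0]=C('m')+0=1+0=1
L[1]='m': occ=1, LF[1]=C('m')+1=1+1=2
L[2]='o': occ=0, LF[2]=C('o')+0=3+0=3
L[3]='o': occ=1, LF[3]=C('o')+1=3+1=4
L[4]='$': occ=0, LF[4]=C('$')+0=0+0=0

Answer: 1 2 3 4 0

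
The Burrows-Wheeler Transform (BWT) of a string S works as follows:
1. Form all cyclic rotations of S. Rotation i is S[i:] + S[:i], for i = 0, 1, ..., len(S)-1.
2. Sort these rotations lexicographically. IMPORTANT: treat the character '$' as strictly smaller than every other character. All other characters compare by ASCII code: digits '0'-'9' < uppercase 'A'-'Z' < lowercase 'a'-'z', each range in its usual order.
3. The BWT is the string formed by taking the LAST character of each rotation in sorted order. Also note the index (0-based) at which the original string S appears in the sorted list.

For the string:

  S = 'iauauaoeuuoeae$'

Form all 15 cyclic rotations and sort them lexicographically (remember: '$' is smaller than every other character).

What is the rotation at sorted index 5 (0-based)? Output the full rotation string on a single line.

All 15 rotations (rotation i = S[i:]+S[:i]):
  rot[0] = iauauaoeuuoeae$
  rot[1] = auauaoeuuoeae$i
  rot[2] = uauaoeuuoeae$ia
  rot[3] = auaoeuuoeae$iau
  rot[4] = uaoeuuoeae$iaua
  rot[5] = aoeuuoeae$iauau
  rot[6] = oeuuoeae$iauaua
  rot[7] = euuoeae$iauauao
  rot[8] = uuoeae$iauauaoe
  rot[9] = uoeae$iauauaoeu
  rot[10] = oeae$iauauaoeuu
  rot[11] = eae$iauauaoeuuo
  rot[12] = ae$iauauaoeuuoe
  rot[13] = e$iauauaoeuuoea
  rot[14] = $iauauaoeuuoeae
Sorted (with $ < everything):
  sorted[0] = $iauauaoeuuoeae
  sorted[1] = ae$iauauaoeuuoe
  sorted[2] = aoeuuoeae$iauau
  sorted[3] = auaoeuuoeae$iau
  sorted[4] = auauaoeuuoeae$i
  sorted[5] = e$iauauaoeuuoea
  sorted[6] = eae$iauauaoeuuo
  sorted[7] = euuoeae$iauauao
  sorted[8] = iauauaoeuuoeae$
  sorted[9] = oeae$iauauaoeuu
  sorted[10] = oeuuoeae$iauaua
  sorted[11] = uaoeuuoeae$iaua
  sorted[12] = uauaoeuuoeae$ia
  sorted[13] = uoeae$iauauaoeu
  sorted[14] = uuoeae$iauauaoe
sorted[5] = e$iauauaoeuuoea

Answer: e$iauauaoeuuoea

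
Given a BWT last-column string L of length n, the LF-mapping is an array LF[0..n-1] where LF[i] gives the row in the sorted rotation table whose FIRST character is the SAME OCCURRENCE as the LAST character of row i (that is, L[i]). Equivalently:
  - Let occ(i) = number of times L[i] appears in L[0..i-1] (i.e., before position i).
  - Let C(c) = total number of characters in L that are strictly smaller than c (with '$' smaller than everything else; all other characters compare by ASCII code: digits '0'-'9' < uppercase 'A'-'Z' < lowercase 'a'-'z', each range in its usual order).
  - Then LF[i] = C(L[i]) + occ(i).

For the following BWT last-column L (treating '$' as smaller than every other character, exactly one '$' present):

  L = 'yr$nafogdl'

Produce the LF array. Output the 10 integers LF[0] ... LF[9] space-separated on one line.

Char counts: '$':1, 'a':1, 'd':1, 'f':1, 'g':1, 'l':1, 'n':1, 'o':1, 'r':1, 'y':1
C (first-col start): C('$')=0, C('a')=1, C('d')=2, C('f')=3, C('g')=4, C('l')=5, C('n')=6, C('o')=7, C('r')=8, C('y')=9
L[0]='y': occ=0, LF[0]=C('y')+0=9+0=9
L[1]='r': occ=0, LF[1]=C('r')+0=8+0=8
L[2]='$': occ=0, LF[2]=C('$')+0=0+0=0
L[3]='n': occ=0, LF[3]=C('n')+0=6+0=6
L[4]='a': occ=0, LF[4]=C('a')+0=1+0=1
L[5]='f': occ=0, LF[5]=C('f')+0=3+0=3
L[6]='o': occ=0, LF[6]=C('o')+0=7+0=7
L[7]='g': occ=0, LF[7]=C('g')+0=4+0=4
L[8]='d': occ=0, LF[8]=C('d')+0=2+0=2
L[9]='l': occ=0, LF[9]=C('l')+0=5+0=5

Answer: 9 8 0 6 1 3 7 4 2 5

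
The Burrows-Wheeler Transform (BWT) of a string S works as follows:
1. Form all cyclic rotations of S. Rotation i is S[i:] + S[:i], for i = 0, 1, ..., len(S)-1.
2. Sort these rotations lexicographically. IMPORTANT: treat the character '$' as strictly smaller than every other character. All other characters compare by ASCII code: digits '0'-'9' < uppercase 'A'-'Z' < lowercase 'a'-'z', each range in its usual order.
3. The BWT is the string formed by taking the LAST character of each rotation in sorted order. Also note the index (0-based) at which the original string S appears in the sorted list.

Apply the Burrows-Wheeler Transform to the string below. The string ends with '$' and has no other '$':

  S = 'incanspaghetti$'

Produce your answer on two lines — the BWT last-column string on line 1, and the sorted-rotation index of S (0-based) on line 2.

All 15 rotations (rotation i = S[i:]+S[:i]):
  rot[0] = incanspaghetti$
  rot[1] = ncanspaghetti$i
  rot[2] = canspaghetti$in
  rot[3] = anspaghetti$inc
  rot[4] = nspaghetti$inca
  rot[5] = spaghetti$incan
  rot[6] = paghetti$incans
  rot[7] = aghetti$incansp
  rot[8] = ghetti$incanspa
  rot[9] = hetti$incanspag
  rot[10] = etti$incanspagh
  rot[11] = tti$incanspaghe
  rot[12] = ti$incanspaghet
  rot[13] = i$incanspaghett
  rot[14] = $incanspaghetti
Sorted (with $ < everything):
  sorted[0] = $incanspaghetti  (last char: 'i')
  sorted[1] = aghetti$incansp  (last char: 'p')
  sorted[2] = anspaghetti$inc  (last char: 'c')
  sorted[3] = canspaghetti$in  (last char: 'n')
  sorted[4] = etti$incanspagh  (last char: 'h')
  sorted[5] = ghetti$incanspa  (last char: 'a')
  sorted[6] = hetti$incanspag  (last char: 'g')
  sorted[7] = i$incanspaghett  (last char: 't')
  sorted[8] = incanspaghetti$  (last char: '$')
  sorted[9] = ncanspaghetti$i  (last char: 'i')
  sorted[10] = nspaghetti$inca  (last char: 'a')
  sorted[11] = paghetti$incans  (last char: 's')
  sorted[12] = spaghetti$incan  (last char: 'n')
  sorted[13] = ti$incanspaghet  (last char: 't')
  sorted[14] = tti$incanspaghe  (last char: 'e')
Last column: ipcnhagt$iasnte
Original string S is at sorted index 8

Answer: ipcnhagt$iasnte
8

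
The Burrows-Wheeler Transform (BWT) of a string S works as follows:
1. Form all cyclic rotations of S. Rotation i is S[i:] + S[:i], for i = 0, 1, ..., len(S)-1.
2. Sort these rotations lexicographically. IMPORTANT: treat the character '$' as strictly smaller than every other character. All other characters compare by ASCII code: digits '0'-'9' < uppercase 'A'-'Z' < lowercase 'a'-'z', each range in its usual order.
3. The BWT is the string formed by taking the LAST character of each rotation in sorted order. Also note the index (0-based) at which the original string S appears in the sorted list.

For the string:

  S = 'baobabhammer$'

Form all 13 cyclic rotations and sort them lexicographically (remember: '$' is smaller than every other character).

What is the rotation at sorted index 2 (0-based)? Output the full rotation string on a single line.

All 13 rotations (rotation i = S[i:]+S[:i]):
  rot[0] = baobabhammer$
  rot[1] = aobabhammer$b
  rot[2] = obabhammer$ba
  rot[3] = babhammer$bao
  rot[4] = abhammer$baob
  rot[5] = bhammer$baoba
  rot[6] = hammer$baobab
  rot[7] = ammer$baobabh
  rot[8] = mmer$baobabha
  rot[9] = mer$baobabham
  rot[10] = er$baobabhamm
  rot[11] = r$baobabhamme
  rot[12] = $baobabhammer
Sorted (with $ < everything):
  sorted[0] = $baobabhammer
  sorted[1] = abhammer$baob
  sorted[2] = ammer$baobabh
  sorted[3] = aobabhammer$b
  sorted[4] = babhammer$bao
  sorted[5] = baobabhammer$
  sorted[6] = bhammer$baoba
  sorted[7] = er$baobabhamm
  sorted[8] = hammer$baobab
  sorted[9] = mer$baobabham
  sorted[10] = mmer$baobabha
  sorted[11] = obabhammer$ba
  sorted[12] = r$baobabhamme
sorted[2] = ammer$baobabh

Answer: ammer$baobabh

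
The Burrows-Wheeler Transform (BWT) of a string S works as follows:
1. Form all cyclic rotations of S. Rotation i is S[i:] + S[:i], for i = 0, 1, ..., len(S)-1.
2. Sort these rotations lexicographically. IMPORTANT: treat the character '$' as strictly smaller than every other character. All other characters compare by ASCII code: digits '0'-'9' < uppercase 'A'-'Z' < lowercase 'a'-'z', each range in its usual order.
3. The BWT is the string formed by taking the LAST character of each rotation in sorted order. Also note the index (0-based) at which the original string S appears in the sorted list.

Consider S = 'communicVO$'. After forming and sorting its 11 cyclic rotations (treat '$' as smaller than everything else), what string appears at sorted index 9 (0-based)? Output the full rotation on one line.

All 11 rotations (rotation i = S[i:]+S[:i]):
  rot[0] = communicVO$
  rot[1] = ommunicVO$c
  rot[2] = mmunicVO$co
  rot[3] = municVO$com
  rot[4] = unicVO$comm
  rot[5] = nicVO$commu
  rot[6] = icVO$commun
  rot[7] = cVO$communi
  rot[8] = VO$communic
  rot[9] = O$communicV
  rot[10] = $communicVO
Sorted (with $ < everything):
  sorted[0] = $communicVO
  sorted[1] = O$communicV
  sorted[2] = VO$communic
  sorted[3] = cVO$communi
  sorted[4] = communicVO$
  sorted[5] = icVO$commun
  sorted[6] = mmunicVO$co
  sorted[7] = municVO$com
  sorted[8] = nicVO$commu
  sorted[9] = ommunicVO$c
  sorted[10] = unicVO$comm
sorted[9] = ommunicVO$c

Answer: ommunicVO$c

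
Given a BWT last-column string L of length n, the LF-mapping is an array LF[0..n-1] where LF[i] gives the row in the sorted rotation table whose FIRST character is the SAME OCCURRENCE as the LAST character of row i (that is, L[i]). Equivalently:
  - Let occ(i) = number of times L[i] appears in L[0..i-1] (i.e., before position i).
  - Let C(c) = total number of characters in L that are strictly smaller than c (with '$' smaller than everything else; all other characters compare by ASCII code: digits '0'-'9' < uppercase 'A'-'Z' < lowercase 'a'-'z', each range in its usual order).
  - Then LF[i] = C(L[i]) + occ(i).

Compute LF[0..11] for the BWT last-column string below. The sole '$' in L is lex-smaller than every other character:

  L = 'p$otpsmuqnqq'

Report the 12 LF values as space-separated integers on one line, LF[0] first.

Answer: 4 0 3 10 5 9 1 11 6 2 7 8

Derivation:
Char counts: '$':1, 'm':1, 'n':1, 'o':1, 'p':2, 'q':3, 's':1, 't':1, 'u':1
C (first-col start): C('$')=0, C('m')=1, C('n')=2, C('o')=3, C('p')=4, C('q')=6, C('s')=9, C('t')=10, C('u')=11
L[0]='p': occ=0, LF[0]=C('p')+0=4+0=4
L[1]='$': occ=0, LF[1]=C('$')+0=0+0=0
L[2]='o': occ=0, LF[2]=C('o')+0=3+0=3
L[3]='t': occ=0, LF[3]=C('t')+0=10+0=10
L[4]='p': occ=1, LF[4]=C('p')+1=4+1=5
L[5]='s': occ=0, LF[5]=C('s')+0=9+0=9
L[6]='m': occ=0, LF[6]=C('m')+0=1+0=1
L[7]='u': occ=0, LF[7]=C('u')+0=11+0=11
L[8]='q': occ=0, LF[8]=C('q')+0=6+0=6
L[9]='n': occ=0, LF[9]=C('n')+0=2+0=2
L[10]='q': occ=1, LF[10]=C('q')+1=6+1=7
L[11]='q': occ=2, LF[11]=C('q')+2=6+2=8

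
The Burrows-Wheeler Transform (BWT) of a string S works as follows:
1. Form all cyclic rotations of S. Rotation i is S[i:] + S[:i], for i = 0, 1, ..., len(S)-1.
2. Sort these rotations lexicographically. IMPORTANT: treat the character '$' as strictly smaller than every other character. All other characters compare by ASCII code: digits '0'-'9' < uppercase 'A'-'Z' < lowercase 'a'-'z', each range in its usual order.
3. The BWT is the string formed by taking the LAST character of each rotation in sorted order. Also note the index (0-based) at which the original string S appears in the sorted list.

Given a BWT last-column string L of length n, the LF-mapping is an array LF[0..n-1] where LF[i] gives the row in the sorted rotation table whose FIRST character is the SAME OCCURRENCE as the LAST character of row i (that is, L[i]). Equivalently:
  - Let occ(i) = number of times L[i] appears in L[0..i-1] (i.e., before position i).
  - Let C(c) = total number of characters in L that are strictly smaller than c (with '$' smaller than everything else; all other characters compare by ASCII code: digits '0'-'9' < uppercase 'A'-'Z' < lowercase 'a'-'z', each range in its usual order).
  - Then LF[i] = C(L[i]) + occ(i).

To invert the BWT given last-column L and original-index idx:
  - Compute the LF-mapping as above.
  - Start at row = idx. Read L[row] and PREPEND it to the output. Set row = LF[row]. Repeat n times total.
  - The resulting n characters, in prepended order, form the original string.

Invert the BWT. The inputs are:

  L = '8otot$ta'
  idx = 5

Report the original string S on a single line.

Answer: tattoo8$

Derivation:
LF mapping: 1 3 5 4 6 0 7 2
Walk LF starting at row 5, prepending L[row]:
  step 1: row=5, L[5]='$', prepend. Next row=LF[5]=0
  step 2: row=0, L[0]='8', prepend. Next row=LF[0]=1
  step 3: row=1, L[1]='o', prepend. Next row=LF[1]=3
  step 4: row=3, L[3]='o', prepend. Next row=LF[3]=4
  step 5: row=4, L[4]='t', prepend. Next row=LF[4]=6
  step 6: row=6, L[6]='t', prepend. Next row=LF[6]=7
  step 7: row=7, L[7]='a', prepend. Next row=LF[7]=2
  step 8: row=2, L[2]='t', prepend. Next row=LF[2]=5
Reversed output: tattoo8$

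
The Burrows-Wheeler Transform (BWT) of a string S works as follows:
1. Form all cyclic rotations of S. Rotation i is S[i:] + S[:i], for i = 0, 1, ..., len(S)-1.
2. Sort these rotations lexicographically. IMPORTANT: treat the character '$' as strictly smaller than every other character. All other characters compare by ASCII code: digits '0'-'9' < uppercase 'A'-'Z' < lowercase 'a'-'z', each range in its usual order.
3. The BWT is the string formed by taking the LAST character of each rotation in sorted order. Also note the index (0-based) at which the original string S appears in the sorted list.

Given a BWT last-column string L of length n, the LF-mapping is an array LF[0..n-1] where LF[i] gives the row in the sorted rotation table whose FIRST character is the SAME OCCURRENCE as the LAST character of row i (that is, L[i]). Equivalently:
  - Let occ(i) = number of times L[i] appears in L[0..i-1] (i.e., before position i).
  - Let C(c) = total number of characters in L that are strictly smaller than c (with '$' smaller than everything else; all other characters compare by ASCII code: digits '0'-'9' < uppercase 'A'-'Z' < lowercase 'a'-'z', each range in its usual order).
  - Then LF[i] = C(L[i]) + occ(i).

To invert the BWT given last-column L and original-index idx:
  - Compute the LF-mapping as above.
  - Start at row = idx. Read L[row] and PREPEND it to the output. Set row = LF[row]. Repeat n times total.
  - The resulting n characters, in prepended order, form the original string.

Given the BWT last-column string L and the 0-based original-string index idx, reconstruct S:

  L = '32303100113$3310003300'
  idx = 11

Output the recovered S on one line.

Answer: 110303003103320003313$

Derivation:
LF mapping: 14 13 15 1 16 9 2 3 10 11 17 0 18 19 12 4 5 6 20 21 7 8
Walk LF starting at row 11, prepending L[row]:
  step 1: row=11, L[11]='$', prepend. Next row=LF[11]=0
  step 2: row=0, L[0]='3', prepend. Next row=LF[0]=14
  step 3: row=14, L[14]='1', prepend. Next row=LF[14]=12
  step 4: row=12, L[12]='3', prepend. Next row=LF[12]=18
  step 5: row=18, L[18]='3', prepend. Next row=LF[18]=20
  step 6: row=20, L[20]='0', prepend. Next row=LF[20]=7
  step 7: row=7, L[7]='0', prepend. Next row=LF[7]=3
  step 8: row=3, L[3]='0', prepend. Next row=LF[3]=1
  step 9: row=1, L[1]='2', prepend. Next row=LF[1]=13
  step 10: row=13, L[13]='3', prepend. Next row=LF[13]=19
  step 11: row=19, L[19]='3', prepend. Next row=LF[19]=21
  step 12: row=21, L[21]='0', prepend. Next row=LF[21]=8
  step 13: row=8, L[8]='1', prepend. Next row=LF[8]=10
  step 14: row=10, L[10]='3', prepend. Next row=LF[10]=17
  step 15: row=17, L[17]='0', prepend. Next row=LF[17]=6
  step 16: row=6, L[6]='0', prepend. Next row=LF[6]=2
  step 17: row=2, L[2]='3', prepend. Next row=LF[2]=15
  step 18: row=15, L[15]='0', prepend. Next row=LF[15]=4
  step 19: row=4, L[4]='3', prepend. Next row=LF[4]=16
  step 20: row=16, L[16]='0', prepend. Next row=LF[16]=5
  step 21: row=5, L[5]='1', prepend. Next row=LF[5]=9
  step 22: row=9, L[9]='1', prepend. Next row=LF[9]=11
Reversed output: 110303003103320003313$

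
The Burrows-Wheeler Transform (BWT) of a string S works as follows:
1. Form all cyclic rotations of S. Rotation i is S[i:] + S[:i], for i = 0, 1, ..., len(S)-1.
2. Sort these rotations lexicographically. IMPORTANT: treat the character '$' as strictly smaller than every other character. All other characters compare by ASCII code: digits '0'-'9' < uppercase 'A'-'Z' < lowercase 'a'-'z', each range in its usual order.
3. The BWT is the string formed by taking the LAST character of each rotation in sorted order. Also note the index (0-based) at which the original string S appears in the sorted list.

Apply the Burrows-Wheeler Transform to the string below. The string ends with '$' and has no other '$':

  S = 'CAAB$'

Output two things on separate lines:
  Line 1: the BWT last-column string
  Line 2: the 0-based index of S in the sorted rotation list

Answer: BCAA$
4

Derivation:
All 5 rotations (rotation i = S[i:]+S[:i]):
  rot[0] = CAAB$
  rot[1] = AAB$C
  rot[2] = AB$CA
  rot[3] = B$CAA
  rot[4] = $CAAB
Sorted (with $ < everything):
  sorted[0] = $CAAB  (last char: 'B')
  sorted[1] = AAB$C  (last char: 'C')
  sorted[2] = AB$CA  (last char: 'A')
  sorted[3] = B$CAA  (last char: 'A')
  sorted[4] = CAAB$  (last char: '$')
Last column: BCAA$
Original string S is at sorted index 4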